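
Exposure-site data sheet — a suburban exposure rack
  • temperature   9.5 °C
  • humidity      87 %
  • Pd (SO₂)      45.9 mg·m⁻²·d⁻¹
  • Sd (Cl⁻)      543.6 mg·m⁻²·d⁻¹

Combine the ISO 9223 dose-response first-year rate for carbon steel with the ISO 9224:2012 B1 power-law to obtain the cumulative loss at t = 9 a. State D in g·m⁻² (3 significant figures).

carbon steel: f(T) = +0.150·(T−10) [T≤10 °C] = -0.0750
  sulphur-dioxide contribution → 68.43 μm/a
  chloride contribution → 130.7 μm/a
  ⇒ r_corr(carbon steel) = 199.2 μm/a
Power-law: D(9) = r_corr · 9^0.523
  D(9) = 199.2 × 9^0.523 = 199.2 × 3.156 = 628.4 μm
  Mass loss = 628.4 μm × 7.85 g/cm³ = 4933 g·m⁻²

D(9) = 4.93e+03 g·m⁻²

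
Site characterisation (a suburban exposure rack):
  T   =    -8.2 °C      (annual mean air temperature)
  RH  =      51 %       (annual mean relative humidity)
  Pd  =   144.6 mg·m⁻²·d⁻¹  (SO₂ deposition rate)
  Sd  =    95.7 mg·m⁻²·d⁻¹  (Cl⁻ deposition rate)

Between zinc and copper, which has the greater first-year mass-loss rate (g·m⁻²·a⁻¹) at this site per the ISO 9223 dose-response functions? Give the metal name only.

zinc

zinc: T≤10 °C ⇒ hinge +0.038·(-8.2−10) = -0.6916
  Pd branch = 0.0129·Pd^0.44·e^(0.046·RH+f) = 0.602 μm/a
  Cl⁻ term: 0.0175·95.7^0.57·exp(0.008·51+0.085·-8.2) = 0.1765
  sum: 0.602 + 0.1765 → r_corr = 0.7784 μm/a
  mass loss = 0.7784 μm/a × 7.14 g/cm³ = 5.558 g·m⁻²·a⁻¹
copper: f(T) = +0.126·(T−10) [T≤10 °C] = -2.2932
  Pd branch = 0.0053·Pd^0.26·e^(0.059·RH+f) = 0.03952 μm/a
  Sd branch = 0.01025·Sd^0.27·e^(0.036·RH+0.049·T) = 0.1474 μm/a
  sum: 0.03952 + 0.1474 → r_corr = 0.1869 μm/a
  mass loss = 0.1869 μm/a × 8.96 g/cm³ = 1.675 g·m⁻²·a⁻¹
Ordering by g·m⁻²·a⁻¹: zinc (5.56) > copper (1.67)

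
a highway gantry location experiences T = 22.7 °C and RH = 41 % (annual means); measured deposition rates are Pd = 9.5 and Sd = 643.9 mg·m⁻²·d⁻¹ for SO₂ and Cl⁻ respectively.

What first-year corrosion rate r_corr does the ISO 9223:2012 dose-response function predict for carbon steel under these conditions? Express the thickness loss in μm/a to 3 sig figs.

r_corr = 60.5 μm/a

carbon steel: temperature factor f = -0.054·(12.7) = -0.6858
  sulphur-dioxide contribution → 6.526 μm/a
  chloride contribution → 53.95 μm/a
  total first-year rate 60.48 μm/a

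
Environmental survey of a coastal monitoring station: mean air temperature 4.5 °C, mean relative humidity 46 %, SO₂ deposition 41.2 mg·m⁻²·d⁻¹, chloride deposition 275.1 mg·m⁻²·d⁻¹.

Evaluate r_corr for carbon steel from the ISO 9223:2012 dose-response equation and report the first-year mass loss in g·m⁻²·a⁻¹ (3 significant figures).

carbon steel: T≤10 °C ⇒ hinge +0.150·(4.5−10) = -0.8250
  Pd branch = 1.77·Pd^0.52·e^(0.02·RH+f) = 13.46 μm/a
  Cl⁻ term: 0.102·275.1^0.62·exp(0.033·46+0.04·4.5) = 18.13
  sum: 13.46 + 18.13 → r_corr = 31.59 μm/a
Convert to mass loss: 31.59 μm/a × 7.85 g/cm³ = 248 g·m⁻²·a⁻¹

r_corr = 248 g·m⁻²·a⁻¹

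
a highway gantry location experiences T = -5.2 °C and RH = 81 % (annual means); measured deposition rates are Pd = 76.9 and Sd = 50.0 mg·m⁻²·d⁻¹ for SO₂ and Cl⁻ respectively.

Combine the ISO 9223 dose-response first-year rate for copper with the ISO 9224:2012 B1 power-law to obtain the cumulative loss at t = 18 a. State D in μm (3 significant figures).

copper: temperature factor f = +0.126·(-15.2) = -1.9152
  Pd branch = 0.0053·Pd^0.26·e^(0.059·RH+f) = 0.2873 μm/a
  Cl⁻ term: 0.01025·50.0^0.27·exp(0.036·81+0.049·-5.2) = 0.4219
  sum: 0.2873 + 0.4219 → r_corr = 0.7092 μm/a
Long-term exponent b (ISO 9224 Table 2, B1) = 0.667
  D(18) = 0.7092 × 18^0.667 = 0.7092 × 6.875 = 4.876 μm

D(18) = 4.88 μm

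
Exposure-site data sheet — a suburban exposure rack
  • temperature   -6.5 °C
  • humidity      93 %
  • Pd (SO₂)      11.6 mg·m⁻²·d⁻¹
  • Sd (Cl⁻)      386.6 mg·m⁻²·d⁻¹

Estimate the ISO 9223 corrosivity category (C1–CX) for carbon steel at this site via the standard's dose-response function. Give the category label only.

C4

carbon steel: temperature factor f = +0.150·(-16.5) = -2.4750
  Pd branch = 1.77·Pd^0.52·e^(0.02·RH+f) = 3.423 μm/a
  Sd branch = 0.102·Sd^0.62·e^(0.033·RH+0.04·T) = 68.02 μm/a
  sum: 3.423 + 68.02 → r_corr = 71.44 μm/a
Category bounds: 50…80 μm/a bracket r_corr ⇒ C4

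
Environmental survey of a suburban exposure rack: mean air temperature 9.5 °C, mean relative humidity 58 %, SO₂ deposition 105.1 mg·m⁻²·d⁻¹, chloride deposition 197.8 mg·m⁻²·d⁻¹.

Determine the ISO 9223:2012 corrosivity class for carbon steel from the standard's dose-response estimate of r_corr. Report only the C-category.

C5

carbon steel: f(T) = +0.150·(T−10) [T≤10 °C] = -0.0750
  SO₂ term: 1.77·105.1^0.52·exp(0.02·58-0.0750) = 58.94
  Cl⁻ term: 0.102·197.8^0.62·exp(0.033·58+0.04·9.5) = 26.82
  r_corr = 58.94 + 26.82 = 85.77 μm/a
Category bounds: 80…200 μm/a bracket r_corr ⇒ C5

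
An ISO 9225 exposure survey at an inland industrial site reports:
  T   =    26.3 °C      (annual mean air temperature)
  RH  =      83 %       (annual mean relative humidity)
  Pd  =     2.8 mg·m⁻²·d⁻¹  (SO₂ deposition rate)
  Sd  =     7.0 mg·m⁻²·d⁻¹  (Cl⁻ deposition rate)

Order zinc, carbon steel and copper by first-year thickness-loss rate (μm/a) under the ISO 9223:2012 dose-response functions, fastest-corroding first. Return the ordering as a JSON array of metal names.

zinc: temperature factor f = -0.071·(16.3) = -1.1573
  sulphur-dioxide contribution → 0.2903 μm/a
  chloride contribution → 0.9638 μm/a
  ⇒ r_corr(zinc) = 1.254 μm/a
carbon steel: T>10 °C ⇒ hinge -0.054·(26.3−10) = -0.8802
  sulphur-dioxide contribution → 6.594 μm/a
  chloride contribution → 15.1 μm/a
  ⇒ r_corr(carbon steel) = 21.69 μm/a
copper: temperature factor f = -0.080·(16.3) = -1.3040
  sulphur-dioxide contribution → 0.2517 μm/a
  chloride contribution → 1.248 μm/a
  total first-year rate 1.5 μm/a
Ordering by μm/a: carbon steel (21.7) > copper (1.5) > zinc (1.25)

["carbon steel", "copper", "zinc"]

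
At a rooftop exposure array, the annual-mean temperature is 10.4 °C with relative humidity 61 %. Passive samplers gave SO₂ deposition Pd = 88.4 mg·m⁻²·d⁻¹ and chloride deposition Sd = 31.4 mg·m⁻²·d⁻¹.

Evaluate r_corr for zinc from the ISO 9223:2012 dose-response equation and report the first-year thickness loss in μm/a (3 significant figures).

zinc: f(T) = -0.071·(T−10) [T>10 °C] = -0.0284
  Pd branch = 0.0129·Pd^0.44·e^(0.046·RH+f) = 1.49 μm/a
  Sd branch = 0.0175·Sd^0.57·e^(0.008·RH+0.085·T) = 0.4922 μm/a
  r_corr = 1.49 + 0.4922 = 1.983 μm/a

r_corr = 1.98 μm/a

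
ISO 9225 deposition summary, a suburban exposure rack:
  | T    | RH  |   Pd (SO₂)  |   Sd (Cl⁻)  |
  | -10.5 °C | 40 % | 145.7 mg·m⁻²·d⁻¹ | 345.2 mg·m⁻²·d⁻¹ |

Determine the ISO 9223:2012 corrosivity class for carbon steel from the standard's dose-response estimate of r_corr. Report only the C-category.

carbon steel: f(T) = +0.150·(T−10) [T≤10 °C] = -3.0750
  sulphur-dioxide contribution → 2.426 μm/a
  chloride contribution → 9.399 μm/a
  ⇒ r_corr(carbon steel) = 11.83 μm/a
ISO 9223 Table 2 (carbon steel): 1.3 < 11.8 ≤ 25 μm/a ⇒ C2

C2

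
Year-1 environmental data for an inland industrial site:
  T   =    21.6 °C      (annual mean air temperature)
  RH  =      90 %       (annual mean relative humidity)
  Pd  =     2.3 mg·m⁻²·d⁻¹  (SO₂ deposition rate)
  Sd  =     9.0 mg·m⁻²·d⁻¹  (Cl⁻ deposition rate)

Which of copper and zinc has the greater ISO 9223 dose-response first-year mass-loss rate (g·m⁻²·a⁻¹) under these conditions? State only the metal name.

copper

copper: f(T) = -0.080·(T−10) [T>10 °C] = -0.9280
  Pd branch = 0.0053·Pd^0.26·e^(0.059·RH+f) = 0.5265 μm/a
  Cl⁻ term: 0.01025·9.0^0.27·exp(0.036·90+0.049·21.6) = 1.365
  sum: 0.5265 + 1.365 → r_corr = 1.892 μm/a
  mass loss = 1.892 μm/a × 8.96 g/cm³ = 16.95 g·m⁻²·a⁻¹
zinc: f(T) = -0.071·(T−10) [T>10 °C] = -0.8236
  SO₂ term: 0.0129·2.3^0.44·exp(0.046·90-0.8236) = 0.5129
  Cl⁻ term: 0.0175·9.0^0.57·exp(0.008·90+0.085·21.6) = 0.7889
  sum: 0.5129 + 0.7889 → r_corr = 1.302 μm/a
  mass loss = 1.302 μm/a × 7.14 g/cm³ = 9.295 g·m⁻²·a⁻¹
Ordering by g·m⁻²·a⁻¹: copper (16.9) > zinc (9.29)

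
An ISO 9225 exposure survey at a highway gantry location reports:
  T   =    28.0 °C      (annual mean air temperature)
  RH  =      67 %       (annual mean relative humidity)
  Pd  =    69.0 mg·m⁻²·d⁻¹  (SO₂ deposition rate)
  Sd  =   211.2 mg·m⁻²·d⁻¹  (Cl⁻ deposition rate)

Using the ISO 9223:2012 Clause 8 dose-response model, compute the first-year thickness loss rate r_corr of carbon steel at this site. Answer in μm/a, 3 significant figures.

carbon steel: temperature factor f = -0.054·(18.0) = -0.9720
  Pd branch = 1.77·Pd^0.52·e^(0.02·RH+f) = 23.12 μm/a
  Cl⁻ term: 0.102·211.2^0.62·exp(0.033·67+0.04·28.0) = 78.8
  sum: 23.12 + 78.8 → r_corr = 101.9 μm/a

r_corr = 102 μm/a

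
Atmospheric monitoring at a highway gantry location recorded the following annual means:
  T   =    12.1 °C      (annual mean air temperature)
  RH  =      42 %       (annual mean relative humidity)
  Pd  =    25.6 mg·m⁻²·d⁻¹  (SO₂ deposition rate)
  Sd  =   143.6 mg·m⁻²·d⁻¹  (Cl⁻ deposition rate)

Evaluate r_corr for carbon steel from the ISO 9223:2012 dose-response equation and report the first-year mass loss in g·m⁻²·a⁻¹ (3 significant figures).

carbon steel: temperature factor f = -0.054·(2.1) = -0.1134
  Pd branch = 1.77·Pd^0.52·e^(0.02·RH+f) = 19.76 μm/a
  Cl⁻ term: 0.102·143.6^0.62·exp(0.033·42+0.04·12.1) = 14.39
  r_corr = 19.76 + 14.39 = 34.15 μm/a
Convert to mass loss: 34.15 μm/a × 7.85 g/cm³ = 268.1 g·m⁻²·a⁻¹

r_corr = 268 g·m⁻²·a⁻¹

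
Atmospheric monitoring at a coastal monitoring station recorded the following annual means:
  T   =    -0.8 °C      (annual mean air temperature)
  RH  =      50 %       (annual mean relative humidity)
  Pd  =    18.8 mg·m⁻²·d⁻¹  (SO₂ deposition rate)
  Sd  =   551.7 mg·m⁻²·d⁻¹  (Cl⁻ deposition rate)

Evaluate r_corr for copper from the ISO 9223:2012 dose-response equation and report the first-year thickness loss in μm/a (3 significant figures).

r_corr = 0.384 μm/a

copper: f(T) = +0.126·(T−10) [T≤10 °C] = -1.3608
  sulphur-dioxide contribution → 0.05568 μm/a
  chloride contribution → 0.3279 μm/a
  total first-year rate 0.3835 μm/a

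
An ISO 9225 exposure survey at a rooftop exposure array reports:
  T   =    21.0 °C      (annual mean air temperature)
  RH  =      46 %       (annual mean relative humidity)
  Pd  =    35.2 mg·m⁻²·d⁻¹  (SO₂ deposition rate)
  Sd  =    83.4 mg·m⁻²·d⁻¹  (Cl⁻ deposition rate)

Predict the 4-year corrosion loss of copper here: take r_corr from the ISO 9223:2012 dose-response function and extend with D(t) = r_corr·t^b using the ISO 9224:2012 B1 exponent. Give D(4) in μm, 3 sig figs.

D(4) = 1.46 μm

copper: f(T) = -0.080·(T−10) [T>10 °C] = -0.8800
  Pd branch = 0.0053·Pd^0.26·e^(0.059·RH+f) = 0.08373 μm/a
  Sd branch = 0.01025·Sd^0.27·e^(0.036·RH+0.049·T) = 0.496 μm/a
  sum: 0.08373 + 0.496 → r_corr = 0.5798 μm/a
Long-term exponent b (ISO 9224 Table 2, B1) = 0.667
  D(4) = 0.5798 × 4^0.667 = 0.5798 × 2.521 = 1.462 μm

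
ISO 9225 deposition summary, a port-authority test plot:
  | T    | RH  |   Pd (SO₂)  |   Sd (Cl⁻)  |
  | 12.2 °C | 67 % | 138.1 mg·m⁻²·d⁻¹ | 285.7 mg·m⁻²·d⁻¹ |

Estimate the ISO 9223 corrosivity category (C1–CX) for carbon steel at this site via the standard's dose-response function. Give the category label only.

C5

carbon steel: f(T) = -0.054·(T−10) [T>10 °C] = -0.1188
  Pd branch = 1.77·Pd^0.52·e^(0.02·RH+f) = 77.85 μm/a
  Cl⁻ term: 0.102·285.7^0.62·exp(0.033·67+0.04·12.2) = 50.52
  sum: 77.85 + 50.52 → r_corr = 128.4 μm/a
128 μm/a falls in (80, 200] for carbon steel → category C5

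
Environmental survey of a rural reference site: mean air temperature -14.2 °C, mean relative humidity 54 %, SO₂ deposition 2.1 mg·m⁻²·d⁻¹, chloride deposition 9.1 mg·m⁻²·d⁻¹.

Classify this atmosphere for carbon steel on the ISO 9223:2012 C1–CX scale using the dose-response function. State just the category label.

carbon steel: T≤10 °C ⇒ hinge +0.150·(-14.2−10) = -3.6300
  sulphur-dioxide contribution → 0.2033 μm/a
  chloride contribution → 1.35 μm/a
  ⇒ r_corr(carbon steel) = 1.554 μm/a
1.55 μm/a falls in (1.3, 25] for carbon steel → category C2

C2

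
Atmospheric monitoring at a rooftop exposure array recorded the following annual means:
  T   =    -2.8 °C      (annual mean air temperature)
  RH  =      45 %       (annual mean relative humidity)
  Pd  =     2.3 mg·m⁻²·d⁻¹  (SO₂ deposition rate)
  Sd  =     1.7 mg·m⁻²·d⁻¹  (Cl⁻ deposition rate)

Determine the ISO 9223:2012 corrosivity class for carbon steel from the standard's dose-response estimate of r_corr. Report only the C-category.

C2

carbon steel: f(T) = +0.150·(T−10) [T≤10 °C] = -1.9200
  SO₂ term: 1.77·2.3^0.52·exp(0.02·45-1.9200) = 0.9842
  Cl⁻ term: 0.102·1.7^0.62·exp(0.033·45+0.04·-2.8) = 0.5595
  r_corr = 0.9842 + 0.5595 = 1.544 μm/a
Category bounds: 1.3…25 μm/a bracket r_corr ⇒ C2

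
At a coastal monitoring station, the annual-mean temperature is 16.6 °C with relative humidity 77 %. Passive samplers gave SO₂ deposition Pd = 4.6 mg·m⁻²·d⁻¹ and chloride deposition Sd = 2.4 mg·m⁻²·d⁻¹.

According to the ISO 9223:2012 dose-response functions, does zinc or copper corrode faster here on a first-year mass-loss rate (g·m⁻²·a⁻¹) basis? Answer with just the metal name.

copper

zinc: T>10 °C ⇒ hinge -0.071·(16.6−10) = -0.4686
  SO₂ term: 0.0129·4.6^0.44·exp(0.046·77-0.4686) = 0.5457
  Cl⁻ term: 0.0175·2.4^0.57·exp(0.008·77+0.085·16.6) = 0.2188
  sum: 0.5457 + 0.2188 → r_corr = 0.7645 μm/a
  mass loss = 0.7645 μm/a × 7.14 g/cm³ = 5.459 g·m⁻²·a⁻¹
copper: temperature factor f = -0.080·(6.6) = -0.5280
  Pd branch = 0.0053·Pd^0.26·e^(0.059·RH+f) = 0.4368 μm/a
  Sd branch = 0.01025·Sd^0.27·e^(0.036·RH+0.049·T) = 0.4683 μm/a
  sum: 0.4368 + 0.4683 → r_corr = 0.9051 μm/a
  mass loss = 0.9051 μm/a × 8.96 g/cm³ = 8.109 g·m⁻²·a⁻¹
Ordering by g·m⁻²·a⁻¹: copper (8.11) > zinc (5.46)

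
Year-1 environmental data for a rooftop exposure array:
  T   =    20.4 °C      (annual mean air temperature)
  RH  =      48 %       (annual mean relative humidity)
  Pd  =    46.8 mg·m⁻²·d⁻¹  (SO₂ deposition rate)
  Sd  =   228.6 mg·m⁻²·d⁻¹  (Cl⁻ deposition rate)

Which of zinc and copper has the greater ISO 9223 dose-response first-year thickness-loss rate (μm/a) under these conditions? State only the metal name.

zinc: temperature factor f = -0.071·(10.4) = -0.7384
  Pd branch = 0.0129·Pd^0.44·e^(0.046·RH+f) = 0.3046 μm/a
  Sd branch = 0.0175·Sd^0.57·e^(0.008·RH+0.085·T) = 3.218 μm/a
  sum: 0.3046 + 3.218 → r_corr = 3.522 μm/a
copper: T>10 °C ⇒ hinge -0.080·(20.4−10) = -0.8320
  SO₂ term: 0.0053·46.8^0.26·exp(0.059·48-0.8320) = 0.1064
  Cl⁻ term: 0.01025·228.6^0.27·exp(0.036·48+0.049·20.4) = 0.6796
  r_corr = 0.1064 + 0.6796 = 0.7861 μm/a
Ordering by μm/a: zinc (3.52) > copper (0.786)

zinc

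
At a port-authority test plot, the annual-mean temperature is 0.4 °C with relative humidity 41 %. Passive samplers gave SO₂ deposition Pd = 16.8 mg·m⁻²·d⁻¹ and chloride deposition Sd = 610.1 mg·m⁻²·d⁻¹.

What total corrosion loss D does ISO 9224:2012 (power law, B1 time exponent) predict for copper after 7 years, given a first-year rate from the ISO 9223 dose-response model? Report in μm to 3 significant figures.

copper: temperature factor f = +0.126·(-9.6) = -1.2096
  SO₂ term: 0.0053·16.8^0.26·exp(0.059·41-1.2096) = 0.03699
  Cl⁻ term: 0.01025·610.1^0.27·exp(0.036·41+0.049·0.4) = 0.2584
  r_corr = 0.03699 + 0.2584 = 0.2954 μm/a
Long-term exponent b (ISO 9224 Table 2, B1) = 0.667
  D(7) = 0.2954 × 7^0.667 = 0.2954 × 3.662 = 1.082 μm

D(7) = 1.08 μm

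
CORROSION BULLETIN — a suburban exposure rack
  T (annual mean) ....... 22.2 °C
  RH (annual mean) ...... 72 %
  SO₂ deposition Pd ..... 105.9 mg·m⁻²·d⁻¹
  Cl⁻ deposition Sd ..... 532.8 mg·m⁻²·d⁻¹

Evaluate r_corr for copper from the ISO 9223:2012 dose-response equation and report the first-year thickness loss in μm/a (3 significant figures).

copper: f(T) = -0.080·(T−10) [T>10 °C] = -0.9760
  sulphur-dioxide contribution → 0.4696 μm/a
  chloride contribution → 2.213 μm/a
  total first-year rate 2.683 μm/a

r_corr = 2.68 μm/a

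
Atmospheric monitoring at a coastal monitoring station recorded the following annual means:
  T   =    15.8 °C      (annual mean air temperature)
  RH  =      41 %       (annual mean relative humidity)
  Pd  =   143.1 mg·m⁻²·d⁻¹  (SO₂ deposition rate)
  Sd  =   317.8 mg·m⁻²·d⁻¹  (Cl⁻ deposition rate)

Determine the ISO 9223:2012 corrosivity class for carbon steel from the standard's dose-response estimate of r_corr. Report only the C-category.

carbon steel: T>10 °C ⇒ hinge -0.054·(15.8−10) = -0.3132
  SO₂ term: 1.77·143.1^0.52·exp(0.02·41-0.3132) = 38.82
  Sd branch = 0.102·Sd^0.62·e^(0.033·RH+0.04·T) = 26.42 μm/a
  sum: 38.82 + 26.42 → r_corr = 65.24 μm/a
Category bounds: 50…80 μm/a bracket r_corr ⇒ C4

C4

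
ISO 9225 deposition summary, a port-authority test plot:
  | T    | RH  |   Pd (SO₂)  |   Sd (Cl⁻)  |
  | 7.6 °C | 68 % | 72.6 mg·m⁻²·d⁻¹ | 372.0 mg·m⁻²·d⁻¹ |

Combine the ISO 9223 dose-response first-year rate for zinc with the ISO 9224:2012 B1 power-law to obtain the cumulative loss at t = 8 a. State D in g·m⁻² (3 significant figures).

D(8) = 134 g·m⁻²

zinc: T≤10 °C ⇒ hinge +0.038·(7.6−10) = -0.0912
  sulphur-dioxide contribution → 1.771 μm/a
  chloride contribution → 1.679 μm/a
  ⇒ r_corr(zinc) = 3.45 μm/a
Long-term exponent b (ISO 9224 Table 2, B1) = 0.813
  D(8) = 3.45 × 8^0.813 = 3.45 × 5.423 = 18.71 μm
  Mass loss = 18.71 μm × 7.14 g/cm³ = 133.6 g·m⁻²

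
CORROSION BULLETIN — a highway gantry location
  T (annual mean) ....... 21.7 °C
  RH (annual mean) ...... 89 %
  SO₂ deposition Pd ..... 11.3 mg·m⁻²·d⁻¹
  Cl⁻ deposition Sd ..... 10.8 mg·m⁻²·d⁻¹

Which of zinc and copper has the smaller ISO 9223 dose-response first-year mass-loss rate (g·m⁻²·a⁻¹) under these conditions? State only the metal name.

zinc

zinc: temperature factor f = -0.071·(11.7) = -0.8307
  SO₂ term: 0.0129·11.3^0.44·exp(0.046·89-0.8307) = 0.9799
  Sd branch = 0.0175·Sd^0.57·e^(0.008·RH+0.085·T) = 0.8757 μm/a
  r_corr = 0.9799 + 0.8757 = 1.856 μm/a
  mass loss = 1.856 μm/a × 7.14 g/cm³ = 13.25 g·m⁻²·a⁻¹
copper: temperature factor f = -0.080·(11.7) = -0.9360
  SO₂ term: 0.0053·11.3^0.26·exp(0.059·89-0.9360) = 0.7448
  Cl⁻ term: 0.01025·10.8^0.27·exp(0.036·89+0.049·21.7) = 1.39
  sum: 0.7448 + 1.39 → r_corr = 2.135 μm/a
  mass loss = 2.135 μm/a × 8.96 g/cm³ = 19.13 g·m⁻²·a⁻¹
Ordering by g·m⁻²·a⁻¹: copper (19.1) > zinc (13.2)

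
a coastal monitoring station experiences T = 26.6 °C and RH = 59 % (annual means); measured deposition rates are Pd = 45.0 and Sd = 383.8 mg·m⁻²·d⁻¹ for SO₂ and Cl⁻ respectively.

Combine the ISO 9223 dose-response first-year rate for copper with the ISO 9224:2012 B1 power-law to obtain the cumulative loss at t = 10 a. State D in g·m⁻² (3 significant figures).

D(10) = 70.6 g·m⁻²

copper: f(T) = -0.080·(T−10) [T>10 °C] = -1.3280
  sulphur-dioxide contribution → 0.1228 μm/a
  chloride contribution → 1.574 μm/a
  total first-year rate 1.697 μm/a
ISO 9224: D(t) = r_corr · t^b with b = 0.667 (copper, B1)
  D(10) = 1.697 × 10^0.667 = 1.697 × 4.645 = 7.881 μm
  Mass loss = 7.881 μm × 8.96 g/cm³ = 70.61 g·m⁻²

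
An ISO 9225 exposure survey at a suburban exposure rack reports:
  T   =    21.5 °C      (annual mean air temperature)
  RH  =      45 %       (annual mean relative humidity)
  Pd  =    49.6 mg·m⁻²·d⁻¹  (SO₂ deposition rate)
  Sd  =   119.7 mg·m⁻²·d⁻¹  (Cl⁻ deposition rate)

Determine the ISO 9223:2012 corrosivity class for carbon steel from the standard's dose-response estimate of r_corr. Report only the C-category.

carbon steel: f(T) = -0.054·(T−10) [T>10 °C] = -0.6210
  Pd branch = 1.77·Pd^0.52·e^(0.02·RH+f) = 17.82 μm/a
  Sd branch = 0.102·Sd^0.62·e^(0.033·RH+0.04·T) = 20.67 μm/a
  r_corr = 17.82 + 20.67 = 38.49 μm/a
ISO 9223 Table 2 (carbon steel): 25 < 38.5 ≤ 50 μm/a ⇒ C3

C3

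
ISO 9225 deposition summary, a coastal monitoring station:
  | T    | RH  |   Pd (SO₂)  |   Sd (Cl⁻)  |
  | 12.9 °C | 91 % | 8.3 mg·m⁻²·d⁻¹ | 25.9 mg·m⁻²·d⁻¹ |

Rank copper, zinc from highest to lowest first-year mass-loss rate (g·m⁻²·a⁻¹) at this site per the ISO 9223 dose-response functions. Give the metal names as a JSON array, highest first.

["copper", "zinc"]

copper: temperature factor f = -0.080·(2.9) = -0.2320
  SO₂ term: 0.0053·8.3^0.26·exp(0.059·91-0.2320) = 1.564
  Cl⁻ term: 0.01025·25.9^0.27·exp(0.036·91+0.049·12.9) = 1.229
  r_corr = 1.564 + 1.229 = 2.793 μm/a
  mass loss = 2.793 μm/a × 8.96 g/cm³ = 25.03 g·m⁻²·a⁻¹
zinc: T>10 °C ⇒ hinge -0.071·(12.9−10) = -0.2059
  Pd branch = 0.0129·Pd^0.44·e^(0.046·RH+f) = 1.752 μm/a
  Sd branch = 0.0175·Sd^0.57·e^(0.008·RH+0.085·T) = 0.6934 μm/a
  r_corr = 1.752 + 0.6934 = 2.445 μm/a
  mass loss = 2.445 μm/a × 7.14 g/cm³ = 17.46 g·m⁻²·a⁻¹
Ordering by g·m⁻²·a⁻¹: copper (25) > zinc (17.5)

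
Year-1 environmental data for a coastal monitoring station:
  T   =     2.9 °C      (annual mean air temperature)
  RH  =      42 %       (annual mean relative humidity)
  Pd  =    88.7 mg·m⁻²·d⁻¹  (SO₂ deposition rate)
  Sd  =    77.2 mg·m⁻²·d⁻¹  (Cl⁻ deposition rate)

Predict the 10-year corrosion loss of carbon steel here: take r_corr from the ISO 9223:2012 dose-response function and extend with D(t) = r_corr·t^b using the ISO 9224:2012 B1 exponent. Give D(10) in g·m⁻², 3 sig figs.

carbon steel: temperature factor f = +0.150·(-7.1) = -1.0650
  sulphur-dioxide contribution → 14.56 μm/a
  chloride contribution → 6.78 μm/a
  ⇒ r_corr(carbon steel) = 21.34 μm/a
Long-term exponent b (ISO 9224 Table 2, B1) = 0.523
  D(10) = 21.34 × 10^0.523 = 21.34 × 3.334 = 71.16 μm
  Mass loss = 71.16 μm × 7.85 g/cm³ = 558.6 g·m⁻²

D(10) = 559 g·m⁻²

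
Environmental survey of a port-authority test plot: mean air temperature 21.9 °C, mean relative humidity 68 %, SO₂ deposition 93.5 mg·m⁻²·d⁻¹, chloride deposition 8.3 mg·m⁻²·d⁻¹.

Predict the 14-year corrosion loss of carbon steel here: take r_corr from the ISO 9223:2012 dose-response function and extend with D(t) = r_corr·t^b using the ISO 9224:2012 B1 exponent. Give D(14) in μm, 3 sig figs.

D(14) = 187 μm

carbon steel: f(T) = -0.054·(T−10) [T>10 °C] = -0.6426
  Pd branch = 1.77·Pd^0.52·e^(0.02·RH+f) = 38.4 μm/a
  Sd branch = 0.102·Sd^0.62·e^(0.033·RH+0.04·T) = 8.579 μm/a
  r_corr = 38.4 + 8.579 = 46.98 μm/a
ISO 9224: D(t) = r_corr · t^b with b = 0.523 (carbon steel, B1)
  D(14) = 46.98 × 14^0.523 = 46.98 × 3.976 = 186.8 μm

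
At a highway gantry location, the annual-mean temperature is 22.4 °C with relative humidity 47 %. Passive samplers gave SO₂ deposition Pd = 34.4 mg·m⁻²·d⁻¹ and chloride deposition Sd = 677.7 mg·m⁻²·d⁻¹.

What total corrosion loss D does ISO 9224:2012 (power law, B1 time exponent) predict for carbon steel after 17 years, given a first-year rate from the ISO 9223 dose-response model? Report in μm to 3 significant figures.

carbon steel: temperature factor f = -0.054·(12.4) = -0.6696
  sulphur-dioxide contribution → 14.6 μm/a
  chloride contribution → 67.08 μm/a
  total first-year rate 81.68 μm/a
Power-law: D(17) = r_corr · 17^0.523
  D(17) = 81.68 × 17^0.523 = 81.68 × 4.401 = 359.4 μm

D(17) = 359 μm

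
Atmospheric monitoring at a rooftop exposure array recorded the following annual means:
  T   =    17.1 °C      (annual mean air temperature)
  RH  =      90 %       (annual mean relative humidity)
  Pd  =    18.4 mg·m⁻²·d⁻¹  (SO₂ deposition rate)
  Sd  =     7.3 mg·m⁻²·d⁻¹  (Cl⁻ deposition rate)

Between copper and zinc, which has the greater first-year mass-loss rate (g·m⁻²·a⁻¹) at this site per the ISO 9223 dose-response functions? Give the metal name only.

copper: T>10 °C ⇒ hinge -0.080·(17.1−10) = -0.5680
  Pd branch = 0.0053·Pd^0.26·e^(0.059·RH+f) = 1.296 μm/a
  Cl⁻ term: 0.01025·7.3^0.27·exp(0.036·90+0.049·17.1) = 1.035
  r_corr = 1.296 + 1.035 = 2.331 μm/a
  mass loss = 2.331 μm/a × 8.96 g/cm³ = 20.88 g·m⁻²·a⁻¹
zinc: f(T) = -0.071·(T−10) [T>10 °C] = -0.5041
  Pd branch = 0.0129·Pd^0.44·e^(0.046·RH+f) = 1.763 μm/a
  Cl⁻ term: 0.0175·7.3^0.57·exp(0.008·90+0.085·17.1) = 0.4776
  sum: 1.763 + 0.4776 → r_corr = 2.24 μm/a
  mass loss = 2.24 μm/a × 7.14 g/cm³ = 16 g·m⁻²·a⁻¹
Ordering by g·m⁻²·a⁻¹: copper (20.9) > zinc (16)

copper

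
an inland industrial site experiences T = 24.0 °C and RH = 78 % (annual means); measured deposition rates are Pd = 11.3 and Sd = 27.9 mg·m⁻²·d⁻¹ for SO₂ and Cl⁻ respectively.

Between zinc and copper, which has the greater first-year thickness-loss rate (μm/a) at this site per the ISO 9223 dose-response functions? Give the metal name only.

zinc

zinc: T>10 °C ⇒ hinge -0.071·(24.0−10) = -0.9940
  Pd branch = 0.0129·Pd^0.44·e^(0.046·RH+f) = 0.5018 μm/a
  Sd branch = 0.0175·Sd^0.57·e^(0.008·RH+0.085·T) = 1.675 μm/a
  sum: 0.5018 + 1.675 → r_corr = 2.177 μm/a
copper: temperature factor f = -0.080·(14.0) = -1.1200
  Pd branch = 0.0053·Pd^0.26·e^(0.059·RH+f) = 0.3238 μm/a
  Sd branch = 0.01025·Sd^0.27·e^(0.036·RH+0.049·T) = 1.353 μm/a
  sum: 0.3238 + 1.353 → r_corr = 1.677 μm/a
Ordering by μm/a: zinc (2.18) > copper (1.68)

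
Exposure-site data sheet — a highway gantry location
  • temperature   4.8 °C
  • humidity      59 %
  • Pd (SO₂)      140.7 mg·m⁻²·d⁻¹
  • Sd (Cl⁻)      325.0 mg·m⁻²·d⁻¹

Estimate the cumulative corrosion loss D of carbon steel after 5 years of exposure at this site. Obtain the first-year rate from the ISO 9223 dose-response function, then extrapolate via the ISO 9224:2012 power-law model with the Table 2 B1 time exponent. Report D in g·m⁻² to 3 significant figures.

D(5) = 1.20e+03 g·m⁻²

carbon steel: T≤10 °C ⇒ hinge +0.150·(4.8−10) = -0.7800
  Pd branch = 1.77·Pd^0.52·e^(0.02·RH+f) = 34.58 μm/a
  Cl⁻ term: 0.102·325.0^0.62·exp(0.033·59+0.04·4.8) = 31.26
  sum: 34.58 + 31.26 → r_corr = 65.83 μm/a
Long-term exponent b (ISO 9224 Table 2, B1) = 0.523
  D(5) = 65.83 × 5^0.523 = 65.83 × 2.32 = 152.8 μm
  Mass loss = 152.8 μm × 7.85 g/cm³ = 1199 g·m⁻²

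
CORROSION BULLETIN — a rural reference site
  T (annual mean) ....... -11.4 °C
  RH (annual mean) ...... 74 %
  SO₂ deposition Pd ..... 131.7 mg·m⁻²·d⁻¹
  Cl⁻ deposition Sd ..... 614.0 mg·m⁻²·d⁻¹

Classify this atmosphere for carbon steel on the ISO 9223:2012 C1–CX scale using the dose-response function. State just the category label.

carbon steel: T≤10 °C ⇒ hinge +0.150·(-11.4−10) = -3.2100
  SO₂ term: 1.77·131.7^0.52·exp(0.02·74-3.2100) = 3.97
  Cl⁻ term: 0.102·614.0^0.62·exp(0.033·74+0.04·-11.4) = 39.79
  r_corr = 3.97 + 39.79 = 43.76 μm/a
43.8 μm/a falls in (25, 50] for carbon steel → category C3

C3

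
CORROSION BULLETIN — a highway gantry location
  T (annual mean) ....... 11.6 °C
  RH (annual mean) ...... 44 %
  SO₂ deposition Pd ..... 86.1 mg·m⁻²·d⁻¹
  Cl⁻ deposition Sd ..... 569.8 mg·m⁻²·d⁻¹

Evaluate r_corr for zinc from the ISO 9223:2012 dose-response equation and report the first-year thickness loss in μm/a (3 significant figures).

zinc: temperature factor f = -0.071·(1.6) = -0.1136
  Pd branch = 0.0129·Pd^0.44·e^(0.046·RH+f) = 0.619 μm/a
  Sd branch = 0.0175·Sd^0.57·e^(0.008·RH+0.085·T) = 2.482 μm/a
  sum: 0.619 + 2.482 → r_corr = 3.101 μm/a

r_corr = 3.10 μm/a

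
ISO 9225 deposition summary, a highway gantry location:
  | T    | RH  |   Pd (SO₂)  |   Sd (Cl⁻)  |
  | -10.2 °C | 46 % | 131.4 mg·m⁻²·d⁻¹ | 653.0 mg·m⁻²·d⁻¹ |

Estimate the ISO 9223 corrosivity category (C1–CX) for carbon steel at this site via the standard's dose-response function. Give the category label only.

carbon steel: temperature factor f = +0.150·(-20.2) = -3.0300
  SO₂ term: 1.77·131.4^0.52·exp(0.02·46-3.0300) = 2.712
  Cl⁻ term: 0.102·653.0^0.62·exp(0.033·46+0.04·-10.2) = 17.22
  r_corr = 2.712 + 17.22 = 19.93 μm/a
Category bounds: 1.3…25 μm/a bracket r_corr ⇒ C2

C2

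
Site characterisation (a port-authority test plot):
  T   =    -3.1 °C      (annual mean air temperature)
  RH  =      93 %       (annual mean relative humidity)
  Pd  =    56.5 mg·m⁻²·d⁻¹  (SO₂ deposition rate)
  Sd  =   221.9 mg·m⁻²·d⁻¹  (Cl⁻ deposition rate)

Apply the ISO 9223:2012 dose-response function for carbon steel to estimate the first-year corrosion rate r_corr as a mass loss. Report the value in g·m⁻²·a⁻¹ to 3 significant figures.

carbon steel: temperature factor f = +0.150·(-13.1) = -1.9650
  sulphur-dioxide contribution → 12.98 μm/a
  chloride contribution → 55.24 μm/a
  total first-year rate 68.22 μm/a
Convert to mass loss: 68.22 μm/a × 7.85 g/cm³ = 535.5 g·m⁻²·a⁻¹

r_corr = 536 g·m⁻²·a⁻¹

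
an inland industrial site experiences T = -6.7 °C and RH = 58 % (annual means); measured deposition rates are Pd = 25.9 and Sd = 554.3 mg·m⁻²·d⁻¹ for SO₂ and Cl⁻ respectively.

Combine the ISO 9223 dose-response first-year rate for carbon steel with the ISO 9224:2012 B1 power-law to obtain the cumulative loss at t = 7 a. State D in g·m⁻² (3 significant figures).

carbon steel: T≤10 °C ⇒ hinge +0.150·(-6.7−10) = -2.5050
  SO₂ term: 1.77·25.9^0.52·exp(0.02·58-2.5050) = 2.505
  Cl⁻ term: 0.102·554.3^0.62·exp(0.033·58+0.04·-6.7) = 26.58
  sum: 2.505 + 26.58 → r_corr = 29.09 μm/a
Long-term exponent b (ISO 9224 Table 2, B1) = 0.523
  D(7) = 29.09 × 7^0.523 = 29.09 × 2.767 = 80.48 μm
  Mass loss = 80.48 μm × 7.85 g/cm³ = 631.7 g·m⁻²

D(7) = 632 g·m⁻²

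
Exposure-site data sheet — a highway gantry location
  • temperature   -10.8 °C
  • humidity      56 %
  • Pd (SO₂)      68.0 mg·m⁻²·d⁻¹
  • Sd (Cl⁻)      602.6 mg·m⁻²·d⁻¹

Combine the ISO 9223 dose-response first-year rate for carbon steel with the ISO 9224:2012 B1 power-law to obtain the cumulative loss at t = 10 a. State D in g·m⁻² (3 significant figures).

D(10) = 638 g·m⁻²

carbon steel: T≤10 °C ⇒ hinge +0.150·(-10.8−10) = -3.1200
  Pd branch = 1.77·Pd^0.52·e^(0.02·RH+f) = 2.149 μm/a
  Cl⁻ term: 0.102·602.6^0.62·exp(0.033·56+0.04·-10.8) = 22.24
  r_corr = 2.149 + 22.24 = 24.39 μm/a
Power-law: D(10) = r_corr · 10^0.523
  D(10) = 24.39 × 10^0.523 = 24.39 × 3.334 = 81.33 μm
  Mass loss = 81.33 μm × 7.85 g/cm³ = 638.4 g·m⁻²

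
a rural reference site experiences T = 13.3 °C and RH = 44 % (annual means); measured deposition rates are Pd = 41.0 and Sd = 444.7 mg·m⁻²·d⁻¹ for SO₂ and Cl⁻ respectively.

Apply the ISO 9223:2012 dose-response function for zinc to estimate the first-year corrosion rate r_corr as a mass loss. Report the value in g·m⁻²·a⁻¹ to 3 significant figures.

r_corr = 20.6 g·m⁻²·a⁻¹

zinc: T>10 °C ⇒ hinge -0.071·(13.3−10) = -0.2343
  Pd branch = 0.0129·Pd^0.44·e^(0.046·RH+f) = 0.3958 μm/a
  Cl⁻ term: 0.0175·444.7^0.57·exp(0.008·44+0.085·13.3) = 2.49
  sum: 0.3958 + 2.49 → r_corr = 2.886 μm/a
Convert to mass loss: 2.886 μm/a × 7.14 g/cm³ = 20.61 g·m⁻²·a⁻¹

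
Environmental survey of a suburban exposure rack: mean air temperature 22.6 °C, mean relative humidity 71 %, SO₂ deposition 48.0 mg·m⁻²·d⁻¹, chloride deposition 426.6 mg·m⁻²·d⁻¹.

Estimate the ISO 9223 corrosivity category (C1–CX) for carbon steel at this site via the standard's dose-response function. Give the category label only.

C5

carbon steel: T>10 °C ⇒ hinge -0.054·(22.6−10) = -0.6804
  Pd branch = 1.77·Pd^0.52·e^(0.02·RH+f) = 27.76 μm/a
  Cl⁻ term: 0.102·426.6^0.62·exp(0.033·71+0.04·22.6) = 112
  sum: 27.76 + 112 → r_corr = 139.8 μm/a
Category bounds: 80…200 μm/a bracket r_corr ⇒ C5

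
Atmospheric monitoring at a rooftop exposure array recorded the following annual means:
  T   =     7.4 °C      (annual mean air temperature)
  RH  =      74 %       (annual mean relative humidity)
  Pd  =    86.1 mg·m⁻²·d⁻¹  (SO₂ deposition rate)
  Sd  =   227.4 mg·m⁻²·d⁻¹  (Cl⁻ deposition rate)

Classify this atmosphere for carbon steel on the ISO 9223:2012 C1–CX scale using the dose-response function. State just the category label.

carbon steel: T≤10 °C ⇒ hinge +0.150·(7.4−10) = -0.3900
  Pd branch = 1.77·Pd^0.52·e^(0.02·RH+f) = 53.4 μm/a
  Cl⁻ term: 0.102·227.4^0.62·exp(0.033·74+0.04·7.4) = 45.59
  sum: 53.4 + 45.59 → r_corr = 99 μm/a
Category bounds: 80…200 μm/a bracket r_corr ⇒ C5

C5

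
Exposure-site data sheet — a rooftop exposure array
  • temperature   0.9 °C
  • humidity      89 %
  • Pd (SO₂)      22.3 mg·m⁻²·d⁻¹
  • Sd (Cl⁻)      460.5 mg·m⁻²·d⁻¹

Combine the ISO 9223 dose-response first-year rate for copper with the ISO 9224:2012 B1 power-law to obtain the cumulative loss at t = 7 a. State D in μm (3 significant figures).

D(7) = 7.70 μm

copper: f(T) = +0.126·(T−10) [T≤10 °C] = -1.1466
  Pd branch = 0.0053·Pd^0.26·e^(0.059·RH+f) = 0.72 μm/a
  Sd branch = 0.01025·Sd^0.27·e^(0.036·RH+0.049·T) = 1.382 μm/a
  r_corr = 0.72 + 1.382 = 2.102 μm/a
Long-term exponent b (ISO 9224 Table 2, B1) = 0.667
  D(7) = 2.102 × 7^0.667 = 2.102 × 3.662 = 7.696 μm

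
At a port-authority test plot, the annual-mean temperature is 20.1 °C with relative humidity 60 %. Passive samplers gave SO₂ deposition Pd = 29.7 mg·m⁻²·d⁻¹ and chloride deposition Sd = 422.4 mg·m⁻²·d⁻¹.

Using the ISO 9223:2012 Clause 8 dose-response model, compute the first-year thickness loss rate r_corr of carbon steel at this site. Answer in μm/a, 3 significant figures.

carbon steel: temperature factor f = -0.054·(10.1) = -0.5454
  sulphur-dioxide contribution → 19.87 μm/a
  chloride contribution → 70.08 μm/a
  total first-year rate 89.95 μm/a

r_corr = 90.0 μm/a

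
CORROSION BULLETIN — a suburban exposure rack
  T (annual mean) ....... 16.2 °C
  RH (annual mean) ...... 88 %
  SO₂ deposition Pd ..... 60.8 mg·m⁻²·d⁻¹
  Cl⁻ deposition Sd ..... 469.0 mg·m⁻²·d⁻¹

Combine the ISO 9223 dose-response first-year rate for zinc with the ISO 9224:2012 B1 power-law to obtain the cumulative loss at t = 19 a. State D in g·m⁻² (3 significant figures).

D(19) = 592 g·m⁻²

zinc: temperature factor f = -0.071·(6.2) = -0.4402
  sulphur-dioxide contribution → 2.9 μm/a
  chloride contribution → 4.671 μm/a
  ⇒ r_corr(zinc) = 7.57 μm/a
Power-law: D(19) = r_corr · 19^0.813
  D(19) = 7.57 × 19^0.813 = 7.57 × 10.96 = 82.94 μm
  Mass loss = 82.94 μm × 7.14 g/cm³ = 592.2 g·m⁻²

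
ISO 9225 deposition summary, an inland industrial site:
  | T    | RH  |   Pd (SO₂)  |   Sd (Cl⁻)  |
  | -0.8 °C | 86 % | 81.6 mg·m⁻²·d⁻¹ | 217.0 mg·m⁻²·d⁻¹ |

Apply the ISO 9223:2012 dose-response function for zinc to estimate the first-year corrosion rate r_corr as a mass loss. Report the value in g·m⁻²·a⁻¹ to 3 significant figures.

zinc: f(T) = +0.038·(T−10) [T≤10 °C] = -0.4104
  Pd branch = 0.0129·Pd^0.44·e^(0.046·RH+f) = 3.101 μm/a
  Sd branch = 0.0175·Sd^0.57·e^(0.008·RH+0.085·T) = 0.6984 μm/a
  r_corr = 3.101 + 0.6984 = 3.8 μm/a
Convert to mass loss: 3.8 μm/a × 7.14 g/cm³ = 27.13 g·m⁻²·a⁻¹

r_corr = 27.1 g·m⁻²·a⁻¹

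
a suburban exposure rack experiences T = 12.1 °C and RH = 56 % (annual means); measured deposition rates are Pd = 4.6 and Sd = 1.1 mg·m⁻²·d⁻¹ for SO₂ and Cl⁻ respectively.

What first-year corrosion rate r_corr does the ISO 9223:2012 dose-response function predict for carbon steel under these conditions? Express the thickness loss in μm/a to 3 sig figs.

r_corr = 11.8 μm/a

carbon steel: f(T) = -0.054·(T−10) [T>10 °C] = -0.1134
  SO₂ term: 1.77·4.6^0.52·exp(0.02·56-0.1134) = 10.71
  Cl⁻ term: 0.102·1.1^0.62·exp(0.033·56+0.04·12.1) = 1.114
  r_corr = 10.71 + 1.114 = 11.82 μm/a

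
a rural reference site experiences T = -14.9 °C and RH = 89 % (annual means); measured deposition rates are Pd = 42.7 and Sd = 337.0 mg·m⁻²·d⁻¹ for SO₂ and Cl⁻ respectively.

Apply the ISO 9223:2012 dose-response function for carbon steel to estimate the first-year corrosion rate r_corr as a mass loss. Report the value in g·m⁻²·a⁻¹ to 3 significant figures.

r_corr = 321 g·m⁻²·a⁻¹

carbon steel: f(T) = +0.150·(T−10) [T≤10 °C] = -3.7350
  sulphur-dioxide contribution → 1.765 μm/a
  chloride contribution → 39.12 μm/a
  total first-year rate 40.89 μm/a
Convert to mass loss: 40.89 μm/a × 7.85 g/cm³ = 321 g·m⁻²·a⁻¹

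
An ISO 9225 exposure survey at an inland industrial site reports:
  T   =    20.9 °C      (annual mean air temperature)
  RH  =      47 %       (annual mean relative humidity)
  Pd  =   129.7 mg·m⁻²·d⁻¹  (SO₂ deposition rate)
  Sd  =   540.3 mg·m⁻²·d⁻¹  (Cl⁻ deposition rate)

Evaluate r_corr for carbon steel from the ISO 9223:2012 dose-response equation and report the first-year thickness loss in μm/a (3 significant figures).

r_corr = 86.5 μm/a

carbon steel: T>10 °C ⇒ hinge -0.054·(20.9−10) = -0.5886
  Pd branch = 1.77·Pd^0.52·e^(0.02·RH+f) = 31.57 μm/a
  Cl⁻ term: 0.102·540.3^0.62·exp(0.033·47+0.04·20.9) = 54.89
  sum: 31.57 + 54.89 → r_corr = 86.46 μm/a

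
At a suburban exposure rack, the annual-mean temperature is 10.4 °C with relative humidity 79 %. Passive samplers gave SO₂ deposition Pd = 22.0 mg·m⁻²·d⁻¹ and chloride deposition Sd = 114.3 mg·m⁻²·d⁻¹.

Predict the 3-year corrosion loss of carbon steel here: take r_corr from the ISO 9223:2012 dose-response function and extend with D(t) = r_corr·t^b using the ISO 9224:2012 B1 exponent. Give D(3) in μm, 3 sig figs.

D(3) = 145 μm

carbon steel: temperature factor f = -0.054·(0.4) = -0.0216
  Pd branch = 1.77·Pd^0.52·e^(0.02·RH+f) = 41.96 μm/a
  Cl⁻ term: 0.102·114.3^0.62·exp(0.033·79+0.04·10.4) = 39.58
  sum: 41.96 + 39.58 → r_corr = 81.54 μm/a
Power-law: D(3) = r_corr · 3^0.523
  D(3) = 81.54 × 3^0.523 = 81.54 × 1.776 = 144.8 μm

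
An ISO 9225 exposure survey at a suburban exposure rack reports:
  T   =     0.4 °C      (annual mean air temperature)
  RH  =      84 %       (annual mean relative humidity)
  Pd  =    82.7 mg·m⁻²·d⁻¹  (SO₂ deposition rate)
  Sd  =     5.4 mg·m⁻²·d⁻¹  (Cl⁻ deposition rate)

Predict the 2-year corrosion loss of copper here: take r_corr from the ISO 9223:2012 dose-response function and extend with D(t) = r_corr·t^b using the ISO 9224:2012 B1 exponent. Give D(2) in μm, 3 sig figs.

D(2) = 1.66 μm

copper: temperature factor f = +0.126·(-9.6) = -1.2096
  SO₂ term: 0.0053·82.7^0.26·exp(0.059·84-1.2096) = 0.7077
  Cl⁻ term: 0.01025·5.4^0.27·exp(0.036·84+0.049·0.4) = 0.3391
  sum: 0.7077 + 0.3391 → r_corr = 1.047 μm/a
ISO 9224: D(t) = r_corr · t^b with b = 0.667 (copper, B1)
  D(2) = 1.047 × 2^0.667 = 1.047 × 1.588 = 1.662 μm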